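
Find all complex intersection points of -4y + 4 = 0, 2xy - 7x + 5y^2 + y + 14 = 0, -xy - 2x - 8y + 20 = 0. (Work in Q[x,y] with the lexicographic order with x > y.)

{(4, 1)}

Compute a lex Gröbner basis by Buchberger's algorithm.
f_1 = -4y + 4, LT = y.
f_2 = 2xy - 7x + 5y^2 + y + 14, LT = xy.
f_3 = -xy - 2x - 8y + 20, LT = xy.

S(f_1,f_2): lcm = xy. S = 5/2x - 5/2y^2 - 1/2y - 7.
  reduce S modulo (f_1, f_2, f_3):
  remainder 5/2x - 10 ≠ 0; add h_4 = 5/2x - 10 to the basis.

The other S-polynomials (S(f_1,f_3), S(f_2,f_3), S(f_1,h_4), S(f_2,h_4), S(f_3,h_4)) all reduce to 0 modulo the current basis, so we have a Gröbner basis.
Inter-reduce: drop elements whose leading term is divisible by another's, tail-reduce, and make monic.
Reduced Gröbner basis: {x - 4, y - 1}.

A lex Gröbner basis eliminates variables successively. Here y - 1 depends only on y, with roots {1}; lifting each root through the earlier basis elements recovers the full solutions.
  y = 1: the earlier basis element becomes x - 4 = 0, giving x = 4 — point (4, 1).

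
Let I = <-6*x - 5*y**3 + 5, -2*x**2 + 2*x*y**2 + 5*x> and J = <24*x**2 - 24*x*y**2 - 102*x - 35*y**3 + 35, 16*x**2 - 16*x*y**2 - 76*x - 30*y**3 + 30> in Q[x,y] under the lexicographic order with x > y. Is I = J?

Yes, the ideals are equal.

Equality of ideals is decidable: compute both reduced Gröbner bases (unique for the ordering) and check whether they agree.
Buchberger on the first generating set:
f_1 = -6*x - 5*y**3 + 5, LT = x.
f_2 = -2*x**2 + 2*x*y**2 + 5*x, LT = x**2.

S(f_1,f_2): lcm = x**2. S = 5/6*x*y**3 + x*y**2 + 5/3*x.
  reduce S modulo (f_1, f_2):
  remainder -25/36*y**6 - 5/6*y**5 - 25/36*y**3 + 5/6*y**2 + 25/18 ≠ 0; add g_3 = -25/36*y**6 - 5/6*y**5 - 25/36*y**3 + 5/6*y**2 + 25/18 to the basis.

The other S-polynomials (S(f_1,g_3), S(f_2,g_3)) all reduce to 0 modulo the current basis, so we have a Gröbner basis.
Inter-reduce: drop elements whose leading term is divisible by another's, tail-reduce, and make monic.
Reduced Gröbner basis: {x + 5/6*y**3 - 5/6, y**6 + 6/5*y**5 + y**3 - 6/5*y**2 - 2}.

Buchberger on the second generating set:
h_1 = 24*x**2 - 24*x*y**2 - 102*x - 35*y**3 + 35, LT = x**2.
h_2 = 16*x**2 - 16*x*y**2 - 76*x - 30*y**3 + 30, LT = x**2.

S(h_1,h_2): lcm = x**2. S = 1/2*x + 5/12*y**3 - 5/12.
  reduce S modulo (h_1, h_2):
  remainder 1/2*x + 5/12*y**3 - 5/12 ≠ 0; add k_3 = 1/2*x + 5/12*y**3 - 5/12 to the basis.

S(h_1,k_3): lcm = x**2. S = -5/6*x*y**3 - x*y**2 - 41/12*x - 35/24*y**3 + 35/24.
  reduce S modulo (h_1, h_2, k_3):
  remainder 25/36*y**6 + 5/6*y**5 + 25/36*y**3 - 5/6*y**2 - 25/18 ≠ 0; add k_4 = 25/36*y**6 + 5/6*y**5 + 25/36*y**3 - 5/6*y**2 - 25/18 to the basis.

The other S-polynomials (S(h_2,k_3), S(h_1,k_4), S(h_2,k_4), S(k_3,k_4)) all reduce to 0 modulo the current basis, so we have a Gröbner basis.
Inter-reduce: drop elements whose leading term is divisible by another's, tail-reduce, and make monic.
Reduced Gröbner basis: {x + 5/6*y**3 - 5/6, y**6 + 6/5*y**5 + y**3 - 6/5*y**2 - 2}.

These coincide, so the ideals are equal.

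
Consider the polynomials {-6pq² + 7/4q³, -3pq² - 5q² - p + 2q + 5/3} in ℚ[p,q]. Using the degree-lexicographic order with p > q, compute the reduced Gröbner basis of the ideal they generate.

G = {pq² + 5/3q² + ⅓p - ⅔q - 5/9, q³ + 40/7q² + 8/7p - 16/7q - 40/21, p² - 55/24pq + 7/12q² - 5/3p + 35/72q}

f_1 = -6pq² + 7/4q³, LT = pq².
f_2 = -3pq² - 5q² - p + 2q + 5/3, LT = pq².

S(f_1,f_2): lcm = pq². S = -7/24q³ - 5/3q² - ⅓p + ⅔q + 5/9.
  leading term q³: no divisor's leading term divides it; move -7/24q³ to the remainder.
  leading term q²: no divisor's leading term divides it; move -5/3q² to the remainder.
  leading term p: no divisor's leading term divides it; move -⅓p to the remainder.
  leading term q: no divisor's leading term divides it; move ⅔q to the remainder.
  leading term 1: no divisor's leading term divides it; move 5/9 to the remainder.
  remainder -7/24q³ - 5/3q² - ⅓p + ⅔q + 5/9 ≠ 0; add g_3 = -7/24q³ - 5/3q² - ⅓p + ⅔q + 5/9 to the basis.

S(f_1,g_3): lcm = pq³. S = -7/24q⁴ - 40/7pq² - 8/7p² + 16/7pq + 40/21p.
  leading term q⁴: subtract (q)·g_3 from -7/24q⁴ - 40/7pq² - 8/7p² + 16/7pq + 40/21p → -40/7pq² + 5/3q³ - 8/7p² + 55/21pq - ⅔q² + 40/21p - 5/9q
  leading term pq²: subtract (20/21)·f_1 from -40/7pq² + 5/3q³ - 8/7p² + 55/21pq - ⅔q² + 40/21p - 5/9q → -8/7p² + 55/21pq - ⅔q² + 40/21p - 5/9q
  leading term p²: no divisor's leading term divides it; move -8/7p² to the remainder.
  leading term pq: no divisor's leading term divides it; move 55/21pq to the remainder.
  leading term q²: no divisor's leading term divides it; move -⅔q² to the remainder.
  leading term p: no divisor's leading term divides it; move 40/21p to the remainder.
  leading term q: no divisor's leading term divides it; move -5/9q to the remainder.
  remainder -8/7p² + 55/21pq - ⅔q² + 40/21p - 5/9q ≠ 0; add g_4 = -8/7p² + 55/21pq - ⅔q² + 40/21p - 5/9q to the basis.

The other S-polynomials (S(f_2,g_3), S(f_1,g_4), S(f_2,g_4), S(g_3,g_4)) all reduce to 0 modulo the current basis, so we have a Gröbner basis.
Inter-reduce: drop elements whose leading term is divisible by another's, tail-reduce, and make monic.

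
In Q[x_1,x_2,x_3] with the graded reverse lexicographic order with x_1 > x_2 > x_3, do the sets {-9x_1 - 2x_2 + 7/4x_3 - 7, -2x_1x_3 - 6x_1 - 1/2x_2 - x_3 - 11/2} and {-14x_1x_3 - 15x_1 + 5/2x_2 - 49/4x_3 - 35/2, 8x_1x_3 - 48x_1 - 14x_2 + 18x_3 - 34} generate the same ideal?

Yes, the ideals are equal.

Since reduced Gröbner bases are canonical representatives of ideals under a given ordering, it suffices to compute and compare them.
Buchberger on the first generating set:
f_1 = -9x_1 - 2x_2 + 7/4x_3 - 7, LT = x_1.
f_2 = -2x_1x_3 - 6x_1 - 1/2x_2 - x_3 - 11/2, LT = x_1x_3.

S(f_1,f_2): lcm = x_1x_3. S = 2/9x_2x_3 - 7/36x_3^2 - 3x_1 - 1/4x_2 + 5/18x_3 - 11/4.
  leading term x_2x_3: no divisor's leading term divides it; move 2/9x_2x_3 to the remainder.
  leading term x_3^2: no divisor's leading term divides it; move -7/36x_3^2 to the remainder.
  leading term x_1: subtract (1/3)·f_1 from -3x_1 - 1/4x_2 + 5/18x_3 - 11/4 → 5/12x_2 - 11/36x_3 - 5/12
  leading term x_2: no divisor's leading term divides it; move 5/12x_2 to the remainder.
  leading term x_3: no divisor's leading term divides it; move -11/36x_3 to the remainder.
  leading term 1: no divisor's leading term divides it; move -5/12 to the remainder.
  remainder 2/9x_2x_3 - 7/36x_3^2 + 5/12x_2 - 11/36x_3 - 5/12 ≠ 0; add g_3 = 2/9x_2x_3 - 7/36x_3^2 + 5/12x_2 - 11/36x_3 - 5/12 to the basis.

S(f_1,g_3): leading monomials are coprime, so the S-polynomial reduces to 0 (Buchberger's first criterion).
S(f_2,g_3): lcm = x_1x_2x_3. S = 7/8x_1x_3^2 + 9/8x_1x_2 + 1/4x_2^2 + 11/8x_1x_3 + 1/2x_2x_3 + 15/8x_1 + 11/4x_2.
  leading term x_1x_3^2: subtract (-7/72x_3^2)·f_1 from 7/8x_1x_3^2 + 9/8x_1x_2 + 1/4x_2^2 + 11/8x_1x_3 + 1/2x_2x_3 + 15/8x_1 + 11/4x_2 → -7/36x_2x_3^2 + 49/288x_3^3 + 9/8x_1x_2 + 1/4x_2^2 + 11/8x_1x_3 + 1/2x_2x_3 - 49/72x_3^2 + 15/8x_1 + 11/4x_2
  leading term x_2x_3^2: subtract (-7/8x_3)·g_3 from -7/36x_2x_3^2 + 49/288x_3^3 + 9/8x_1x_2 + 1/4x_2^2 + 11/8x_1x_3 + 1/2x_2x_3 - 49/72x_3^2 + 15/8x_1 + 11/4x_2 → 9/8x_1x_2 + 1/4x_2^2 + 11/8x_1x_3 + 83/96x_2x_3 - 91/96x_3^2 + 15/8x_1 + 11/4x_2 - 35/96x_3
  leading term x_1x_2: subtract (-1/8x_2)·f_1 from 9/8x_1x_2 + 1/4x_2^2 + 11/8x_1x_3 + 83/96x_2x_3 - 91/96x_3^2 + 15/8x_1 + 11/4x_2 - 35/96x_3 → 11/8x_1x_3 + 13/12x_2x_3 - 91/96x_3^2 + 15/8x_1 + 15/8x_2 - 35/96x_3
  leading term x_1x_3: subtract (-11/72x_3)·f_1 from 11/8x_1x_3 + 13/12x_2x_3 - 91/96x_3^2 + 15/8x_1 + 15/8x_2 - 35/96x_3 → 7/9x_2x_3 - 49/72x_3^2 + 15/8x_1 + 15/8x_2 - 413/288x_3
  leading term x_2x_3: subtract (7/2)·g_3 from 7/9x_2x_3 - 49/72x_3^2 + 15/8x_1 + 15/8x_2 - 413/288x_3 → 15/8x_1 + 5/12x_2 - 35/96x_3 + 35/24
  leading term x_1: subtract (-5/24)·f_1 from 15/8x_1 + 5/12x_2 - 35/96x_3 + 35/24 → 0
  remainder 0.

Every S-polynomial of the final basis reduces to 0, so we have a Gröbner basis.
Inter-reduce: drop elements whose leading term is divisible by another's, tail-reduce, and make monic.
Reduced Gröbner basis: {x_2x_3 - 7/8x_3^2 + 15/8x_2 - 11/8x_3 - 15/8, x_1 + 2/9x_2 - 7/36x_3 + 7/9}.

Buchberger on the second generating set:
h_1 = -14x_1x_3 - 15x_1 + 5/2x_2 - 49/4x_3 - 35/2, LT = x_1x_3.
h_2 = 8x_1x_3 - 48x_1 - 14x_2 + 18x_3 - 34, LT = x_1x_3.

S(h_1,h_2): lcm = x_1x_3. S = 99/14x_1 + 11/7x_2 - 11/8x_3 + 11/2.
  leading term x_1: no divisor's leading term divides it; move 99/14x_1 to the remainder.
  leading term x_2: no divisor's leading term divides it; move 11/7x_2 to the remainder.
  leading term x_3: no divisor's leading term divides it; move -11/8x_3 to the remainder.
  leading term 1: no divisor's leading term divides it; move 11/2 to the remainder.
  remainder 99/14x_1 + 11/7x_2 - 11/8x_3 + 11/2 ≠ 0; add k_3 = 99/14x_1 + 11/7x_2 - 11/8x_3 + 11/2 to the basis.

S(h_1,k_3): lcm = x_1x_3. S = -2/9x_2x_3 + 7/36x_3^2 + 15/14x_1 - 5/28x_2 + 7/72x_3 + 5/4.
  leading term x_2x_3: no divisor's leading term divides it; move -2/9x_2x_3 to the remainder.
  leading term x_3^2: no divisor's leading term divides it; move 7/36x_3^2 to the remainder.
  leading term x_1: subtract (5/33)·k_3 from 15/14x_1 - 5/28x_2 + 7/72x_3 + 5/4 → -5/12x_2 + 11/36x_3 + 5/12
  leading term x_2: no divisor's leading term divides it; move -5/12x_2 to the remainder.
  leading term x_3: no divisor's leading term divides it; move 11/36x_3 to the remainder.
  leading term 1: no divisor's leading term divides it; move 5/12 to the remainder.
  remainder -2/9x_2x_3 + 7/36x_3^2 - 5/12x_2 + 11/36x_3 + 5/12 ≠ 0; add k_4 = -2/9x_2x_3 + 7/36x_3^2 - 5/12x_2 + 11/36x_3 + 5/12 to the basis.

S(h_2,k_3): lcm = x_1x_3. S = -2/9x_2x_3 + 7/36x_3^2 - 6x_1 - 7/4x_2 + 53/36x_3 - 17/4.
  leading term x_2x_3: subtract (1)·k_4 from -2/9x_2x_3 + 7/36x_3^2 - 6x_1 - 7/4x_2 + 53/36x_3 - 17/4 → -6x_1 - 4/3x_2 + 7/6x_3 - 14/3
  leading term x_1: subtract (-28/33)·k_3 from -6x_1 - 4/3x_2 + 7/6x_3 - 14/3 → 0
  remainder 0.

S(h_1,k_4): lcm = x_1x_2x_3. S = 7/8x_1x_3^2 - 45/56x_1x_2 - 5/28x_2^2 + 11/8x_1x_3 + 7/8x_2x_3 + 15/8x_1 + 5/4x_2.
  leading term x_1x_3^2: subtract (-1/16x_3)·h_1 from 7/8x_1x_3^2 - 45/56x_1x_2 - 5/28x_2^2 + 11/8x_1x_3 + 7/8x_2x_3 + 15/8x_1 + 5/4x_2 → -45/56x_1x_2 - 5/28x_2^2 + 7/16x_1x_3 + 33/32x_2x_3 - 49/64x_3^2 + 15/8x_1 + 5/4x_2 - 35/32x_3
  leading term x_1x_2: subtract (-5/44x_2)·k_3 from -45/56x_1x_2 - 5/28x_2^2 + 7/16x_1x_3 + 33/32x_2x_3 - 49/64x_3^2 + 15/8x_1 + 5/4x_2 - 35/32x_3 → 7/16x_1x_3 + 7/8x_2x_3 - 49/64x_3^2 + 15/8x_1 + 15/8x_2 - 35/32x_3
  leading term x_1x_3: subtract (-1/32)·h_1 from 7/16x_1x_3 + 7/8x_2x_3 - 49/64x_3^2 + 15/8x_1 + 15/8x_2 - 35/32x_3 → 7/8x_2x_3 - 49/64x_3^2 + 45/32x_1 + 125/64x_2 - 189/128x_3 - 35/64
  leading term x_2x_3: subtract (-63/16)·k_4 from 7/8x_2x_3 - 49/64x_3^2 + 45/32x_1 + 125/64x_2 - 189/128x_3 - 35/64 → 45/32x_1 + 5/16x_2 - 35/128x_3 + 35/32
  leading term x_1: subtract (35/176)·k_3 from 45/32x_1 + 5/16x_2 - 35/128x_3 + 35/32 → 0
  remainder 0.

S(h_2,k_4): lcm = x_1x_2x_3. S = 7/8x_1x_3^2 - 63/8x_1x_2 - 7/4x_2^2 + 11/8x_1x_3 + 9/4x_2x_3 + 15/8x_1 - 17/4x_2.
  leading term x_1x_3^2: subtract (-1/16x_3)·h_1 from 7/8x_1x_3^2 - 63/8x_1x_2 - 7/4x_2^2 + 11/8x_1x_3 + 9/4x_2x_3 + 15/8x_1 - 17/4x_2 → -63/8x_1x_2 - 7/4x_2^2 + 7/16x_1x_3 + 77/32x_2x_3 - 49/64x_3^2 + 15/8x_1 - 17/4x_2 - 35/32x_3
  leading term x_1x_2: subtract (-49/44x_2)·k_3 from -63/8x_1x_2 - 7/4x_2^2 + 7/16x_1x_3 + 77/32x_2x_3 - 49/64x_3^2 + 15/8x_1 - 17/4x_2 - 35/32x_3 → 7/16x_1x_3 + 7/8x_2x_3 - 49/64x_3^2 + 15/8x_1 + 15/8x_2 - 35/32x_3
  leading term x_1x_3: subtract (-1/32)·h_1 from 7/16x_1x_3 + 7/8x_2x_3 - 49/64x_3^2 + 15/8x_1 + 15/8x_2 - 35/32x_3 → 7/8x_2x_3 - 49/64x_3^2 + 45/32x_1 + 125/64x_2 - 189/128x_3 - 35/64
  leading term x_2x_3: subtract (-63/16)·k_4 from 7/8x_2x_3 - 49/64x_3^2 + 45/32x_1 + 125/64x_2 - 189/128x_3 - 35/64 → 45/32x_1 + 5/16x_2 - 35/128x_3 + 35/32
  leading term x_1: subtract (35/176)·k_3 from 45/32x_1 + 5/16x_2 - 35/128x_3 + 35/32 → 0
  remainder 0.

S(k_3,k_4): leading monomials are coprime, so the S-polynomial reduces to 0 (Buchberger's first criterion).
Every S-polynomial of the final basis reduces to 0, so we have a Gröbner basis.
Inter-reduce: drop elements whose leading term is divisible by another's, tail-reduce, and make monic.
Reduced Gröbner basis: {x_2x_3 - 7/8x_3^2 + 15/8x_2 - 11/8x_3 - 15/8, x_1 + 2/9x_2 - 7/36x_3 + 7/9}.

These coincide, so the ideals are equal.
The choice of monomial ordering does not affect the verdict — as long as both bases are computed under the same ordering, their equality decides ideal equality.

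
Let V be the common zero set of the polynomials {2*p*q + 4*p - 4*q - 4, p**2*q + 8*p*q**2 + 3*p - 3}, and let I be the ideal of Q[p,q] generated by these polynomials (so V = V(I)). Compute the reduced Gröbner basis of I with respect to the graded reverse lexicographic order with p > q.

G = {q**3 + 5/4*q**2 + 1/4*p + 3/16*q - 1/4, p**2 - 8*q**2 - 33/2*p + 6*q + 31/2, p*q + 2*p - 2*q - 2}

f_1 = 2*p*q + 4*p - 4*q - 4, LT = p*q.
f_2 = p**2*q + 8*p*q**2 + 3*p - 3, LT = p**2*q.

S(f_1,f_2): lcm = p**2*q. S = -8*p*q**2 + 2*p**2 - 2*p*q - 5*p + 3.
  leading term p*q**2: subtract (-4*q)·f_1 from -8*p*q**2 + 2*p**2 - 2*p*q - 5*p + 3 → 2*p**2 + 14*p*q - 16*q**2 - 5*p - 16*q + 3
  leading term p**2: no divisor's leading term divides it; move 2*p**2 to the remainder.
  leading term p*q: subtract (7)·f_1 from 14*p*q - 16*q**2 - 5*p - 16*q + 3 → -16*q**2 - 33*p + 12*q + 31
  leading term q**2: no divisor's leading term divides it; move -16*q**2 to the remainder.
  leading term p: no divisor's leading term divides it; move -33*p to the remainder.
  leading term q: no divisor's leading term divides it; move 12*q to the remainder.
  leading term 1: no divisor's leading term divides it; move 31 to the remainder.
  remainder 2*p**2 - 16*q**2 - 33*p + 12*q + 31 ≠ 0; add g_3 = 2*p**2 - 16*q**2 - 33*p + 12*q + 31 to the basis.

S(f_1,g_3): lcm = p**2*q. S = 8*q**3 + 2*p**2 + 29/2*p*q - 6*q**2 - 2*p - 31/2*q.
  leading term q**3: no divisor's leading term divides it; move 8*q**3 to the remainder.
  leading term p**2: subtract (1)·g_3 from 2*p**2 + 29/2*p*q - 6*q**2 - 2*p - 31/2*q → 29/2*p*q + 10*q**2 + 31*p - 55/2*q - 31
  leading term p*q: subtract (29/4)·f_1 from 29/2*p*q + 10*q**2 + 31*p - 55/2*q - 31 → 10*q**2 + 2*p + 3/2*q - 2
  leading term q**2: no divisor's leading term divides it; move 10*q**2 to the remainder.
  leading term p: no divisor's leading term divides it; move 2*p to the remainder.
  leading term q: no divisor's leading term divides it; move 3/2*q to the remainder.
  leading term 1: no divisor's leading term divides it; move -2 to the remainder.
  remainder 8*q**3 + 10*q**2 + 2*p + 3/2*q - 2 ≠ 0; add g_4 = 8*q**3 + 10*q**2 + 2*p + 3/2*q - 2 to the basis.

S(f_2,g_3): lcm = p**2*q. S = 8*p*q**2 + 8*q**3 + 33/2*p*q - 6*q**2 + 3*p - 31/2*q - 3.
  leading term p*q**2: subtract (4*q)·f_1 from 8*p*q**2 + 8*q**3 + 33/2*p*q - 6*q**2 + 3*p - 31/2*q - 3 → 8*q**3 + 1/2*p*q + 10*q**2 + 3*p + 1/2*q - 3
  leading term q**3: subtract (1)·g_4 from 8*q**3 + 1/2*p*q + 10*q**2 + 3*p + 1/2*q - 3 → 1/2*p*q + p - q - 1
  leading term p*q: subtract (1/4)·f_1 from 1/2*p*q + p - q - 1 → 0
  remainder 0.

S(f_1,g_4): lcm = p*q**3. S = 3/4*p*q**2 - 2*q**3 - 1/4*p**2 - 3/16*p*q - 2*q**2 + 1/4*p.
  leading term p*q**2: subtract (3/8*q)·f_1 from 3/4*p*q**2 - 2*q**3 - 1/4*p**2 - 3/16*p*q - 2*q**2 + 1/4*p → -2*q**3 - 1/4*p**2 - 27/16*p*q - 1/2*q**2 + 1/4*p + 3/2*q
  leading term q**3: subtract (-1/4)·g_4 from -2*q**3 - 1/4*p**2 - 27/16*p*q - 1/2*q**2 + 1/4*p + 3/2*q → -1/4*p**2 - 27/16*p*q + 2*q**2 + 3/4*p + 15/8*q - 1/2
  leading term p**2: subtract (-1/8)·g_3 from -1/4*p**2 - 27/16*p*q + 2*q**2 + 3/4*p + 15/8*q - 1/2 → -27/16*p*q - 27/8*p + 27/8*q + 27/8
  leading term p*q: subtract (-27/32)·f_1 from -27/16*p*q - 27/8*p + 27/8*q + 27/8 → 0
  remainder 0.

S(f_2,g_4): lcm = p**2*q**3. S = 8*p*q**4 - 5/4*p**2*q**2 - 1/4*p**3 - 3/16*p**2*q + 3*p*q**2 + 1/4*p**2 - 3*q**2.
  leading term p*q**4: subtract (4*q**3)·f_1 from 8*p*q**4 - 5/4*p**2*q**2 - 1/4*p**3 - 3/16*p**2*q + 3*p*q**2 + 1/4*p**2 - 3*q**2 → -5/4*p**2*q**2 - 16*p*q**3 + 16*q**4 - 1/4*p**3 - 3/16*p**2*q + 3*p*q**2 + 16*q**3 + 1/4*p**2 - 3*q**2
  leading term p**2*q**2: subtract (-5/8*p*q)·f_1 from -5/4*p**2*q**2 - 16*p*q**3 + 16*q**4 - 1/4*p**3 - 3/16*p**2*q + 3*p*q**2 + 16*q**3 + 1/4*p**2 - 3*q**2 → -16*p*q**3 + 16*q**4 - 1/4*p**3 + 37/16*p**2*q + 1/2*p*q**2 + 16*q**3 + 1/4*p**2 - 5/2*p*q - 3*q**2
  leading term p*q**3: subtract (-8*q**2)·f_1 from -16*p*q**3 + 16*q**4 - 1/4*p**3 + 37/16*p**2*q + 1/2*p*q**2 + 16*q**3 + 1/4*p**2 - 5/2*p*q - 3*q**2 → 16*q**4 - 1/4*p**3 + 37/16*p**2*q + 65/2*p*q**2 - 16*q**3 + 1/4*p**2 - 5/2*p*q - 35*q**2
  leading term q**4: subtract (2*q)·g_4 from 16*q**4 - 1/4*p**3 + 37/16*p**2*q + 65/2*p*q**2 - 16*q**3 + 1/4*p**2 - 5/2*p*q - 35*q**2 → -1/4*p**3 + 37/16*p**2*q + 65/2*p*q**2 - 36*q**3 + 1/4*p**2 - 13/2*p*q - 38*q**2 + 4*q
  leading term p**3: subtract (-1/8*p)·g_3 from -1/4*p**3 + 37/16*p**2*q + 65/2*p*q**2 - 36*q**3 + 1/4*p**2 - 13/2*p*q - 38*q**2 + 4*q → 37/16*p**2*q + 61/2*p*q**2 - 36*q**3 - 31/8*p**2 - 5*p*q - 38*q**2 + 31/8*p + 4*q
  leading term p**2*q: subtract (37/32*p)·f_1 from 37/16*p**2*q + 61/2*p*q**2 - 36*q**3 - 31/8*p**2 - 5*p*q - 38*q**2 + 31/8*p + 4*q → 61/2*p*q**2 - 36*q**3 - 17/2*p**2 - 3/8*p*q - 38*q**2 + 17/2*p + 4*q
  leading term p*q**2: subtract (61/4*q)·f_1 from 61/2*p*q**2 - 36*q**3 - 17/2*p**2 - 3/8*p*q - 38*q**2 + 17/2*p + 4*q → -36*q**3 - 17/2*p**2 - 491/8*p*q + 23*q**2 + 17/2*p + 65*q
  leading term q**3: subtract (-9/2)·g_4 from -36*q**3 - 17/2*p**2 - 491/8*p*q + 23*q**2 + 17/2*p + 65*q → -17/2*p**2 - 491/8*p*q + 68*q**2 + 35/2*p + 287/4*q - 9
  leading term p**2: subtract (-17/4)·g_3 from -17/2*p**2 - 491/8*p*q + 68*q**2 + 35/2*p + 287/4*q - 9 → -491/8*p*q - 491/4*p + 491/4*q + 491/4
  leading term p*q: subtract (-491/16)·f_1 from -491/8*p*q - 491/4*p + 491/4*q + 491/4 → 0
  remainder 0.

S(g_3,g_4): leading monomials are coprime, so the S-polynomial reduces to 0 (Buchberger's first criterion).
Every S-polynomial of the final basis reduces to 0, so we have a Gröbner basis.
Inter-reduce: drop elements whose leading term is divisible by another's, tail-reduce, and make monic.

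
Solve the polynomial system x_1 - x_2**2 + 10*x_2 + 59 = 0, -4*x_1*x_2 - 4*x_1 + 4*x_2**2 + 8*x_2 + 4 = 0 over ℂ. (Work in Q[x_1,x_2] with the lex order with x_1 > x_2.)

{(-3, -4), (-48, -1), (16, 15)}

Compute a lex Gröbner basis by Buchberger's algorithm.
f_1 = x_1 - x_2**2 + 10*x_2 + 59, LT = x_1.
f_2 = -4*x_1*x_2 - 4*x_1 + 4*x_2**2 + 8*x_2 + 4, LT = x_1*x_2.

S(f_1,f_2): lcm = x_1*x_2. S = -x_1 - x_2**3 + 11*x_2**2 + 61*x_2 + 1.
  leading term x_1: subtract (-1)·f_1 from -x_1 - x_2**3 + 11*x_2**2 + 61*x_2 + 1 → -x_2**3 + 10*x_2**2 + 71*x_2 + 60
  leading term x_2**3: no divisor's leading term divides it; move -x_2**3 to the remainder.
  leading term x_2**2: no divisor's leading term divides it; move 10*x_2**2 to the remainder.
  leading term x_2: no divisor's leading term divides it; move 71*x_2 to the remainder.
  leading term 1: no divisor's leading term divides it; move 60 to the remainder.
  remainder -x_2**3 + 10*x_2**2 + 71*x_2 + 60 ≠ 0; add h_3 = -x_2**3 + 10*x_2**2 + 71*x_2 + 60 to the basis.

The other S-polynomials (S(f_1,h_3), S(f_2,h_3)) all reduce to 0 modulo the current basis, so we have a Gröbner basis.
Inter-reduce: drop elements whose leading term is divisible by another's, tail-reduce, and make monic.
Reduced Gröbner basis: {x_1 - x_2**2 + 10*x_2 + 59, x_2**3 - 10*x_2**2 - 71*x_2 - 60}.

Since the basis is lex-ordered, x_2**3 - 10*x_2**2 - 71*x_2 - 60 is univariate in x_2. Its roots are {-4, -1, 15}. Back-substituting each root into the other basis elements fixes the other coordinates.
  x_2 = -4: the earlier basis element becomes x_1 + 3 = 0, giving x_1 = -3 — point (-3, -4).
  x_2 = -1: the earlier basis element becomes x_1 + 48 = 0, giving x_1 = -48 — point (-48, -1).
  x_2 = 15: the earlier basis element becomes x_1 - 16 = 0, giving x_1 = 16 — point (16, 15).
Check: every point annihilates each of the original generators.
Zero-dimensionality of the ideal guarantees finitely many solutions over ℂ.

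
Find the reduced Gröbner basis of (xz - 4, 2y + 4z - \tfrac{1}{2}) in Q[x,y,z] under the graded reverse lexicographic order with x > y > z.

f_1 = xz - 4, LT = xz.
f_2 = 2y + 4z - \tfrac{1}{2}, LT = y.

The S-polynomials (S(f_1,f_2)) all reduce to 0 modulo the current basis, so we have a Gröbner basis.

G = {xz - 4, y + 2z - \tfrac{1}{4}}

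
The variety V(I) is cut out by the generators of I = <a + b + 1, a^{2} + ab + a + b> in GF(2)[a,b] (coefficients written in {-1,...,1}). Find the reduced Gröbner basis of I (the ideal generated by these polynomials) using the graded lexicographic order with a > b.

G = {a + 1, b}

f_1 = a + b + 1, LT = a.
f_2 = a^{2} + ab + a + b, LT = a^{2}.

S(f_1,f_2): lcm = a^{2}. S = b.
  leading term b: no divisor's leading term divides it; move b to the remainder.
  remainder b ≠ 0; add g_3 = b to the basis.

The other S-polynomials (S(f_1,g_3), S(f_2,g_3)) all reduce to 0 modulo the current basis, so we have a Gröbner basis.
Inter-reduce: drop elements whose leading term is divisible by another's, tail-reduce, and make monic.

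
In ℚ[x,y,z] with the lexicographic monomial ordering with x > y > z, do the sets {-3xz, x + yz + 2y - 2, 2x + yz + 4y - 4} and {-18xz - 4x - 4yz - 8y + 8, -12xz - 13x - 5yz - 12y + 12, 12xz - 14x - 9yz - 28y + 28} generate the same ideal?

For a fixed monomial order, each ideal has a unique reduced Gröbner basis; comparing bases decides equality.
Buchberger on the first generating set:
f_1 = -3xz, LT = xz.
f_2 = x + yz + 2y - 2, LT = x.
f_3 = 2x + yz + 4y - 4, LT = x.

S(f_1,f_2): lcm = xz. S = -yz² - 2yz + 2z.
  leading term yz²: no divisor's leading term divides it; move -yz² to the remainder.
  leading term yz: no divisor's leading term divides it; move -2yz to the remainder.
  leading term z: no divisor's leading term divides it; move 2z to the remainder.
  remainder -yz² - 2yz + 2z ≠ 0; add g_4 = -yz² - 2yz + 2z to the basis.

S(f_1,f_3): lcm = xz. S = -½yz² - 2yz + 2z.
  leading term yz²: subtract (½)·g_4 from -½yz² - 2yz + 2z → -yz + z
  leading term yz: no divisor's leading term divides it; move -yz to the remainder.
  leading term z: no divisor's leading term divides it; move z to the remainder.
  remainder -yz + z ≠ 0; add g_5 = -yz + z to the basis.

S(f_2,f_3): lcm = x. S = ½yz.
  leading term yz: subtract (-½)·g_5 from ½yz → ½z
  leading term z: no divisor's leading term divides it; move ½z to the remainder.
  remainder ½z ≠ 0; add g_6 = ½z to the basis.

The other S-polynomials (S(f_1,g_4), S(f_2,g_4), S(f_3,g_4), S(f_1,g_5), S(f_2,g_5), S(f_3,g_5), S(g_4,g_5), S(f_1,g_6), S(f_2,g_6), S(f_3,g_6), S(g_4,g_6), S(g_5,g_6)) all reduce to 0 modulo the current basis, so we have a Gröbner basis.
Inter-reduce: drop elements whose leading term is divisible by another's, tail-reduce, and make monic.
Reduced Gröbner basis: {x + 2y - 2, z}.

Buchberger on the second generating set:
h_1 = -18xz - 4x - 4yz - 8y + 8, LT = xz.
h_2 = -12xz - 13x - 5yz - 12y + 12, LT = xz.
h_3 = 12xz - 14x - 9yz - 28y + 28, LT = xz.

S(h_1,h_2): lcm = xz. S = -31/36x - 7/36yz - 5/9y + 5/9.
  leading term x: no divisor's leading term divides it; move -31/36x to the remainder.
  leading term yz: no divisor's leading term divides it; move -7/36yz to the remainder.
  leading term y: no divisor's leading term divides it; move -5/9y to the remainder.
  leading term 1: no divisor's leading term divides it; move 5/9 to the remainder.
  remainder -31/36x - 7/36yz - 5/9y + 5/9 ≠ 0; add k_4 = -31/36x - 7/36yz - 5/9y + 5/9 to the basis.

S(h_1,h_3): lcm = xz. S = 25/18x + 35/36yz + 25/9y - 25/9.
  leading term x: subtract (-50/31)·k_4 from 25/18x + 35/36yz + 25/9y - 25/9 → 245/372yz + 175/93y - 175/93
  leading term yz: no divisor's leading term divides it; move 245/372yz to the remainder.
  leading term y: no divisor's leading term divides it; move 175/93y to the remainder.
  leading term 1: no divisor's leading term divides it; move -175/93 to the remainder.
  remainder 245/372yz + 175/93y - 175/93 ≠ 0; add k_5 = 245/372yz + 175/93y - 175/93 to the basis.

S(h_1,k_4): lcm = xz. S = 2/9x - 7/31yz² - 118/279yz + 4/9y + 20/31z - 4/9.
  leading term x: subtract (-8/31)·k_4 from 2/9x - 7/31yz² - 118/279yz + 4/9y + 20/31z - 4/9 → -7/31yz² - 44/93yz + 28/93y + 20/31z - 28/93
  leading term yz²: subtract (-12/35z)·k_5 from -7/31yz² - 44/93yz + 28/93y + 20/31z - 28/93 → 16/93yz + 28/93y - 28/93
  leading term yz: subtract (64/245)·k_5 from 16/93yz + 28/93y - 28/93 → -4/21y + 4/21
  leading term y: no divisor's leading term divides it; move -4/21y to the remainder.
  leading term 1: no divisor's leading term divides it; move 4/21 to the remainder.
  remainder -4/21y + 4/21 ≠ 0; add k_6 = -4/21y + 4/21 to the basis.

S(k_5,k_6): lcm = yz. S = 20/7y + z - 20/7.
  leading term y: subtract (-15)·k_6 from 20/7y + z - 20/7 → z
  leading term z: no divisor's leading term divides it; move z to the remainder.
  remainder z ≠ 0; add k_7 = z to the basis.

The other S-polynomials (S(h_2,h_3), S(h_2,k_4), S(h_3,k_4), S(h_1,k_5), S(h_2,k_5), S(h_3,k_5), S(k_4,k_5), S(h_1,k_6), S(h_2,k_6), S(h_3,k_6), S(k_4,k_6), S(h_1,k_7), S(h_2,k_7), S(h_3,k_7), S(k_4,k_7), S(k_5,k_7), S(k_6,k_7)) all reduce to 0 modulo the current basis, so we have a Gröbner basis.
Inter-reduce: drop elements whose leading term is divisible by another's, tail-reduce, and make monic.
Reduced Gröbner basis: {x, y - 1, z}.

These differ, so the ideals are not equal.

No, the ideals differ.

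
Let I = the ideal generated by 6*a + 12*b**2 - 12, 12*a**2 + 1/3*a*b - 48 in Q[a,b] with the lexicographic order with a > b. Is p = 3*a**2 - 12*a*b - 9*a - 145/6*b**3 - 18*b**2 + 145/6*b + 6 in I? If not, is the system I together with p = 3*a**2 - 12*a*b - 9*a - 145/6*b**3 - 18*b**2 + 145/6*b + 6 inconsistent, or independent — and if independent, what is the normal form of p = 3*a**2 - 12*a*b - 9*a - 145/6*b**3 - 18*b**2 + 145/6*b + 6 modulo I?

3*a**2 - 12*a*b - 9*a - 145/6*b**3 - 18*b**2 + 145/6*b + 6 lies in I (it reduces to 0).

First compute the reduced Gröbner basis of I by Buchberger's algorithm.
f_1 = 6*a + 12*b**2 - 12, LT = a.
f_2 = 12*a**2 + 1/3*a*b - 48, LT = a**2.

S(f_1,f_2): lcm = a**2. S = 2*a*b**2 - 1/36*a*b - 2*a + 4.
  reduce S modulo (f_1, f_2):
  remainder -4*b**4 + 1/18*b**3 + 8*b**2 - 1/18*b ≠ 0; add h_3 = -4*b**4 + 1/18*b**3 + 8*b**2 - 1/18*b to the basis.

The other S-polynomials (S(f_1,h_3), S(f_2,h_3)) all reduce to 0 modulo the current basis, so we have a Gröbner basis.
Inter-reduce: drop elements whose leading term is divisible by another's, tail-reduce, and make monic.
Reduced Gröbner basis: {a + 2*b**2 - 2, b**4 - 1/72*b**3 - 2*b**2 + 1/72*b}.
Label its elements g_1 = a + 2*b**2 - 2, g_2 = b**4 - 1/72*b**3 - 2*b**2 + 1/72*b.

Reduce p = 3*a**2 - 12*a*b - 9*a - 145/6*b**3 - 18*b**2 + 145/6*b + 6 modulo G:
  leading term a**2: subtract (3*a)·g_1 from 3*a**2 - 12*a*b - 9*a - 145/6*b**3 - 18*b**2 + 145/6*b + 6 → -6*a*b**2 - 12*a*b - 3*a - 145/6*b**3 - 18*b**2 + 145/6*b + 6
  leading term a*b**2: subtract (-6*b**2)·g_1 from -6*a*b**2 - 12*a*b - 3*a - 145/6*b**3 - 18*b**2 + 145/6*b + 6 → -12*a*b - 3*a + 12*b**4 - 145/6*b**3 - 30*b**2 + 145/6*b + 6
  leading term a*b: subtract (-12*b)·g_1 from -12*a*b - 3*a + 12*b**4 - 145/6*b**3 - 30*b**2 + 145/6*b + 6 → -3*a + 12*b**4 - 1/6*b**3 - 30*b**2 + 1/6*b + 6
  leading term a: subtract (-3)·g_1 from -3*a + 12*b**4 - 1/6*b**3 - 30*b**2 + 1/6*b + 6 → 12*b**4 - 1/6*b**3 - 24*b**2 + 1/6*b
  leading term b**4: subtract (12)·g_2 from 12*b**4 - 1/6*b**3 - 24*b**2 + 1/6*b → 0
  normal form = 0.
Since the normal form is 0, p ∈ I.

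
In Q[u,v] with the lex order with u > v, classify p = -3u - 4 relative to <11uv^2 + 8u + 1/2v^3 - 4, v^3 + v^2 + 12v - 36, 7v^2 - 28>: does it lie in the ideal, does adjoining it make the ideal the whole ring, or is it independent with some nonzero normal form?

First compute the reduced Gröbner basis of I by Buchberger's algorithm.
f_1 = 11uv^2 + 8u + 1/2v^3 - 4, LT = uv^2.
f_2 = v^3 + v^2 + 12v - 36, LT = v^3.
f_3 = 7v^2 - 28, LT = v^2.

S(f_1,f_2): lcm = uv^3. S = -uv^2 - 124/11uv + 36u + 1/22v^4 - 4/11v.
  leading term uv^2: subtract (-1/11)·f_1 from -uv^2 - 124/11uv + 36u + 1/22v^4 - 4/11v → -124/11uv + 404/11u + 1/22v^4 + 1/22v^3 - 4/11v - 4/11
  leading term uv: no divisor's leading term divides it; move -124/11uv to the remainder.
  leading term u: no divisor's leading term divides it; move 404/11u to the remainder.
  leading term v^4: subtract (1/22v)·f_2 from 1/22v^4 + 1/22v^3 - 4/11v - 4/11 → -6/11v^2 + 14/11v - 4/11
  leading term v^2: subtract (-6/77)·f_3 from -6/11v^2 + 14/11v - 4/11 → 14/11v - 28/11
  leading term v: no divisor's leading term divides it; move 14/11v to the remainder.
  leading term 1: no divisor's leading term divides it; move -28/11 to the remainder.
  remainder -124/11uv + 404/11u + 14/11v - 28/11 ≠ 0; add h_4 = -124/11uv + 404/11u + 14/11v - 28/11 to the basis.

S(f_1,f_3): lcm = uv^2. S = 52/11u + 1/22v^3 - 4/11.
  leading term u: no divisor's leading term divides it; move 52/11u to the remainder.
  leading term v^3: subtract (1/22)·f_2 from 1/22v^3 - 4/11 → -1/22v^2 - 6/11v + 14/11
  leading term v^2: subtract (-1/154)·f_3 from -1/22v^2 - 6/11v + 14/11 → -6/11v + 12/11
  leading term v: no divisor's leading term divides it; move -6/11v to the remainder.
  leading term 1: no divisor's leading term divides it; move 12/11 to the remainder.
  remainder 52/11u - 6/11v + 12/11 ≠ 0; add h_5 = 52/11u - 6/11v + 12/11 to the basis.

S(f_2,f_3): lcm = v^3. S = v^2 + 16v - 36.
  leading term v^2: subtract (1/7)·f_3 from v^2 + 16v - 36 → 16v - 32
  leading term v: no divisor's leading term divides it; move 16v to the remainder.
  leading term 1: no divisor's leading term divides it; move -32 to the remainder.
  remainder 16v - 32 ≠ 0; add h_6 = 16v - 32 to the basis.

S(f_1,h_4): lcm = uv^2. S = 101/31uv + 8/11u + 1/22v^3 + 7/62v^2 - 7/31v - 4/11.
  leading term uv: subtract (-1111/3844)·h_4 from 101/31uv + 8/11u + 1/22v^3 + 7/62v^2 - 7/31v - 4/11 → 119899/10571u + 1/22v^3 + 7/62v^2 + 273/1922v - 11621/10571
  leading term u: subtract (9223/3844)·h_5 from 119899/10571u + 1/22v^3 + 7/62v^2 + 273/1922v - 11621/10571 → 1/22v^3 + 7/62v^2 + 15336/10571v - 39290/10571
  leading term v^3: subtract (1/22)·f_2 from 1/22v^3 + 7/62v^2 + 15336/10571v - 39290/10571 → 23/341v^2 + 870/961v - 21992/10571
  leading term v^2: subtract (23/2387)·f_3 from 23/341v^2 + 870/961v - 21992/10571 → 870/961v - 1740/961
  leading term v: subtract (435/7688)·h_6 from 870/961v - 1740/961 → 0
  remainder 0.

S(f_2,h_4): lcm = uv^3. S = 132/31uv^2 + 12uv - 36u + 7/62v^3 - 7/31v^2.
  leading term uv^2: subtract (12/31)·f_1 from 132/31uv^2 + 12uv - 36u + 7/62v^3 - 7/31v^2 → 12uv - 1212/31u - 5/62v^3 - 7/31v^2 + 48/31
  leading term uv: subtract (-33/31)·h_4 from 12uv - 1212/31u - 5/62v^3 - 7/31v^2 + 48/31 → -5/62v^3 - 7/31v^2 + 42/31v - 36/31
  leading term v^3: subtract (-5/62)·f_2 from -5/62v^3 - 7/31v^2 + 42/31v - 36/31 → -9/62v^2 + 72/31v - 126/31
  leading term v^2: subtract (-9/434)·f_3 from -9/62v^2 + 72/31v - 126/31 → 72/31v - 144/31
  leading term v: subtract (9/62)·h_6 from 72/31v - 144/31 → 0
  remainder 0.

S(f_3,h_4): lcm = uv^2. S = 101/31uv - 4u + 7/62v^2 - 7/31v.
  leading term uv: subtract (-1111/3844)·h_4 from 101/31uv - 4u + 7/62v^2 - 7/31v → 6357/961u + 7/62v^2 + 273/1922v - 707/961
  leading term u: subtract (5379/3844)·h_5 from 6357/961u + 7/62v^2 + 273/1922v - 707/961 → 7/62v^2 + 870/961v - 2174/961
  leading term v^2: subtract (1/62)·f_3 from 7/62v^2 + 870/961v - 2174/961 → 870/961v - 1740/961
  leading term v: subtract (435/7688)·h_6 from 870/961v - 1740/961 → 0
  remainder 0.

S(f_1,h_5): lcm = uv^2. S = 8/11u + 23/143v^3 - 3/13v^2 - 4/11.
  leading term u: subtract (2/13)·h_5 from 8/11u + 23/143v^3 - 3/13v^2 - 4/11 → 23/143v^3 - 3/13v^2 + 12/143v - 76/143
  leading term v^3: subtract (23/143)·f_2 from 23/143v^3 - 3/13v^2 + 12/143v - 76/143 → -56/143v^2 - 24/13v + 752/143
  leading term v^2: subtract (-8/143)·f_3 from -56/143v^2 - 24/13v + 752/143 → -24/13v + 48/13
  leading term v: subtract (-3/26)·h_6 from -24/13v + 48/13 → 0
  remainder 0.

S(f_2,h_5): leading monomials are coprime, so the S-polynomial reduces to 0 (Buchberger's first criterion).
S(f_3,h_5): leading monomials are coprime, so the S-polynomial reduces to 0 (Buchberger's first criterion).
S(h_4,h_5): lcm = uv. S = -101/31u + 3/26v^2 - 277/806v + 7/31.
  leading term u: subtract (-1111/1612)·h_5 from -101/31u + 3/26v^2 - 277/806v + 7/31 → 3/26v^2 - 290/403v + 394/403
  leading term v^2: subtract (3/182)·f_3 from 3/26v^2 - 290/403v + 394/403 → -290/403v + 580/403
  leading term v: subtract (-145/3224)·h_6 from -290/403v + 580/403 → 0
  remainder 0.

S(f_1,h_6): lcm = uv^2. S = 2uv + 8/11u + 1/22v^3 - 4/11.
  leading term uv: subtract (-11/62)·h_4 from 2uv + 8/11u + 1/22v^3 - 4/11 → 2470/341u + 1/22v^3 + 7/31v - 278/341
  leading term u: subtract (95/62)·h_5 from 2470/341u + 1/22v^3 + 7/31v - 278/341 → 1/22v^3 + 362/341v - 848/341
  leading term v^3: subtract (1/22)·f_2 from 1/22v^3 + 362/341v - 848/341 → -1/22v^2 + 16/31v - 290/341
  leading term v^2: subtract (-1/154)·f_3 from -1/22v^2 + 16/31v - 290/341 → 16/31v - 32/31
  leading term v: subtract (1/31)·h_6 from 16/31v - 32/31 → 0
  remainder 0.

S(f_2,h_6): lcm = v^3. S = 3v^2 + 12v - 36.
  leading term v^2: subtract (3/7)·f_3 from 3v^2 + 12v - 36 → 12v - 24
  leading term v: subtract (3/4)·h_6 from 12v - 24 → 0
  remainder 0.

S(f_3,h_6): lcm = v^2. S = 2v - 4.
  leading term v: subtract (1/8)·h_6 from 2v - 4 → 0
  remainder 0.

S(h_4,h_6): lcm = uv. S = -39/31u - 7/62v + 7/31.
  leading term u: subtract (-33/124)·h_5 from -39/31u - 7/62v + 7/31 → -8/31v + 16/31
  leading term v: subtract (-1/62)·h_6 from -8/31v + 16/31 → 0
  remainder 0.

S(h_5,h_6): leading monomials are coprime, so the S-polynomial reduces to 0 (Buchberger's first criterion).
Every S-polynomial of the final basis reduces to 0, so we have a Gröbner basis.
Inter-reduce: drop elements whose leading term is divisible by another's, tail-reduce, and make monic.
Reduced Gröbner basis: {u, v - 2}.
Label its elements g_1 = u, g_2 = v - 2.

Reduce p = -3u - 4 modulo G:
  leading term u: subtract (-3)·g_1 from -3u - 4 → -4
  leading term 1: no divisor's leading term divides it; move -4 to the remainder.
  normal form = -4.
The normal form is nonzero, so p ∉ I. Since p minus its normal form lies in I, I + (p) = I + (r) where r = -4; decide whether this ideal is the whole ring.
Here r = -4 is a nonzero constant, hence a unit: 1 ∈ I + (p), the Gröbner basis of I + (p) is {1}, and the enlarged system has no common solution — adjoining p is inconsistent.

Adjoining -3u - 4 makes the ideal the whole ring: the system is inconsistent.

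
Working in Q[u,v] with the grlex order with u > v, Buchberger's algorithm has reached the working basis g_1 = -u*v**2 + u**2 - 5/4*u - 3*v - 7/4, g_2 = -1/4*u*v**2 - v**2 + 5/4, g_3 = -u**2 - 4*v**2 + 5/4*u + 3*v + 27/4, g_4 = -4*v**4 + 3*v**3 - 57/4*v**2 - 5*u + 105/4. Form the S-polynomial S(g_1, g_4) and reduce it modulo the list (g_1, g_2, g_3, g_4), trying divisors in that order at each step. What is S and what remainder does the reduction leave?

lcm(LM(g_1), LM(g_4)) = u*v**4.
S = (lcm/LT(g_1))·g_1 − (lcm/LT(g_4))·g_4 = -u**2*v**2 + 3/4*u*v**3 - 37/16*u*v**2 + 3*v**3 - 5/4*u**2 + 7/4*v**2 + 105/16*u.
Reduce S modulo (g_1, g_2, g_3, g_4) in that order:
  leading term u**2*v**2: subtract (u)·g_1 from -u**2*v**2 + 3/4*u*v**3 - 37/16*u*v**2 + 3*v**3 - 5/4*u**2 + 7/4*v**2 + 105/16*u → 3/4*u*v**3 - u**3 - 37/16*u*v**2 + 3*v**3 + 3*u*v + 7/4*v**2 + 133/16*u
  leading term u*v**3: subtract (-3/4*v)·g_1 from 3/4*u*v**3 - u**3 - 37/16*u*v**2 + 3*v**3 + 3*u*v + 7/4*v**2 + 133/16*u → -u**3 + 3/4*u**2*v - 37/16*u*v**2 + 3*v**3 + 33/16*u*v - 1/2*v**2 + 133/16*u - 21/16*v
  leading term u**3: subtract (u)·g_3 from -u**3 + 3/4*u**2*v - 37/16*u*v**2 + 3*v**3 + 33/16*u*v - 1/2*v**2 + 133/16*u - 21/16*v → 3/4*u**2*v + 27/16*u*v**2 + 3*v**3 - 5/4*u**2 - 15/16*u*v - 1/2*v**2 + 25/16*u - 21/16*v
  leading term u**2*v: subtract (-3/4*v)·g_3 from 3/4*u**2*v + 27/16*u*v**2 + 3*v**3 - 5/4*u**2 - 15/16*u*v - 1/2*v**2 + 25/16*u - 21/16*v → 27/16*u*v**2 - 5/4*u**2 + 7/4*v**2 + 25/16*u + 15/4*v
  leading term u*v**2: subtract (-27/16)·g_1 from 27/16*u*v**2 - 5/4*u**2 + 7/4*v**2 + 25/16*u + 15/4*v → 7/16*u**2 + 7/4*v**2 - 35/64*u - 21/16*v - 189/64
  leading term u**2: subtract (-7/16)·g_3 from 7/16*u**2 + 7/4*v**2 - 35/64*u - 21/16*v - 189/64 → 0
The remainder is 0, so this S-polynomial contributes no new basis element.

S(g_1, g_4) = -u**2*v**2 + 3/4*u*v**3 - 37/16*u*v**2 + 3*v**3 - 5/4*u**2 + 7/4*v**2 + 105/16*u; remainder on division = 0.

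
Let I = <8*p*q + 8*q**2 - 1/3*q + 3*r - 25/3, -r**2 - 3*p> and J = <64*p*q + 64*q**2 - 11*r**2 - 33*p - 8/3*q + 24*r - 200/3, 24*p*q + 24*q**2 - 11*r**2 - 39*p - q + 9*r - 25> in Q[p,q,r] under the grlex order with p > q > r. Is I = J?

No, the ideals differ.

Equality of ideals is decidable: compute both reduced Gröbner bases (unique for the ordering) and check whether they agree.
Buchberger on the first generating set:
f_1 = 8*p*q + 8*q**2 - 1/3*q + 3*r - 25/3, LT = p*q.
f_2 = -r**2 - 3*p, LT = r**2.

The S-polynomials (S(f_1,f_2)) all reduce to 0 modulo the current basis, so we have a Gröbner basis.
Inter-reduce: drop elements whose leading term is divisible by another's, tail-reduce, and make monic.
Reduced Gröbner basis: {p*q + q**2 - 1/24*q + 3/8*r - 25/24, r**2 + 3*p}.

Buchberger on the second generating set:
h_1 = 64*p*q + 64*q**2 - 11*r**2 - 33*p - 8/3*q + 24*r - 200/3, LT = p*q.
h_2 = 24*p*q + 24*q**2 - 11*r**2 - 39*p - q + 9*r - 25, LT = p*q.

S(h_1,h_2): lcm = p*q. S = 55/192*r**2 + 71/64*p.
  leading term r**2: no divisor's leading term divides it; move 55/192*r**2 to the remainder.
  leading term p: no divisor's leading term divides it; move 71/64*p to the remainder.
  remainder 55/192*r**2 + 71/64*p ≠ 0; add k_3 = 55/192*r**2 + 71/64*p to the basis.

The other S-polynomials (S(h_1,k_3), S(h_2,k_3)) all reduce to 0 modulo the current basis, so we have a Gröbner basis.
Inter-reduce: drop elements whose leading term is divisible by another's, tail-reduce, and make monic.
Reduced Gröbner basis: {p*q + q**2 + 3/20*p - 1/24*q + 3/8*r - 25/24, r**2 + 213/55*p}.

Since the reduced bases disagree, the two ideals are not the same.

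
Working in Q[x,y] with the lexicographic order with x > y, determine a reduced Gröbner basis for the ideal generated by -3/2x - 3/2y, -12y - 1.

f_1 = -3/2x - 3/2y, LT = x.
f_2 = -12y - 1, LT = y.

The S-polynomials (S(f_1,f_2)) all reduce to 0 modulo the current basis, so we have a Gröbner basis.

G = {x - 1/12, y + 1/12}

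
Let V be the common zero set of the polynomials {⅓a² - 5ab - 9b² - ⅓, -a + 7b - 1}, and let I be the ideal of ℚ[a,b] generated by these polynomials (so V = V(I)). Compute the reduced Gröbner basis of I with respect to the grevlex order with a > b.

G = {b² - 1/83b, a - 7b + 1}

f_1 = ⅓a² - 5ab - 9b² - ⅓, LT = a².
f_2 = -a + 7b - 1, LT = a.

S(f_1,f_2): lcm = a². S = -8ab - 27b² - a - 1.
  leading term ab: subtract (8b)·f_2 from -8ab - 27b² - a - 1 → -83b² - a + 8b - 1
  leading term b²: no divisor's leading term divides it; move -83b² to the remainder.
  leading term a: subtract (1)·f_2 from -a + 8b - 1 → b
  leading term b: no divisor's leading term divides it; move b to the remainder.
  remainder -83b² + b ≠ 0; add g_3 = -83b² + b to the basis.

S(f_1,g_3): leading monomials are coprime, so the S-polynomial reduces to 0 (Buchberger's first criterion).
S(f_2,g_3): leading monomials are coprime, so the S-polynomial reduces to 0 (Buchberger's first criterion).
Every S-polynomial of the final basis reduces to 0, so we have a Gröbner basis.
Inter-reduce: drop elements whose leading term is divisible by another's, tail-reduce, and make monic.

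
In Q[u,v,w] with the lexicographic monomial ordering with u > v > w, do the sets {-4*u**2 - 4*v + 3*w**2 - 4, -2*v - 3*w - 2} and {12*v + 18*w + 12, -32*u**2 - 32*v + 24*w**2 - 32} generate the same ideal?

Yes, the ideals are equal.

Since reduced Gröbner bases are canonical representatives of ideals under a given ordering, it suffices to compute and compare them.
Buchberger on the first generating set:
f_1 = -4*u**2 - 4*v + 3*w**2 - 4, LT = u**2.
f_2 = -2*v - 3*w - 2, LT = v.

The S-polynomials (S(f_1,f_2)) all reduce to 0 modulo the current basis, so we have a Gröbner basis.
Inter-reduce: drop elements whose leading term is divisible by another's, tail-reduce, and make monic.
Reduced Gröbner basis: {u**2 - 3/4*w**2 - 3/2*w, v + 3/2*w + 1}.

Buchberger on the second generating set:
h_1 = 12*v + 18*w + 12, LT = v.
h_2 = -32*u**2 - 32*v + 24*w**2 - 32, LT = u**2.

The S-polynomials (S(h_1,h_2)) all reduce to 0 modulo the current basis, so we have a Gröbner basis.
Inter-reduce: drop elements whose leading term is divisible by another's, tail-reduce, and make monic.
Reduced Gröbner basis: {u**2 - 3/4*w**2 - 3/2*w, v + 3/2*w + 1}.

The two bases agree; hence the ideals are identical.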